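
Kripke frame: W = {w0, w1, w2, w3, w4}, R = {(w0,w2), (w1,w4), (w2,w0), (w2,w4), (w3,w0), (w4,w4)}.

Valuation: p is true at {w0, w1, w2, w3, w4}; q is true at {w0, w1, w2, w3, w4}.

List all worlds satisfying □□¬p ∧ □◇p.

w0: □□¬p is F, □◇p is T. ✗
w1: □□¬p is F, □◇p is T. ✗
w2: □□¬p is F, □◇p is T. ✗
w3: □□¬p is F, □◇p is T. ✗
w4: □□¬p is F, □◇p is T. ✗

∅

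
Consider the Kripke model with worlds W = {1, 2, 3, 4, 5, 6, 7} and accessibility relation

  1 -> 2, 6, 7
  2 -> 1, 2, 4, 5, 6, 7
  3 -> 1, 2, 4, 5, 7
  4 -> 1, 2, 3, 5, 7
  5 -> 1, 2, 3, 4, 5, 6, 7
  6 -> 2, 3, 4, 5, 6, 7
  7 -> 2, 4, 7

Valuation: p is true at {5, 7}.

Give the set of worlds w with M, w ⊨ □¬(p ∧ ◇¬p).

∅

1: successors {2, 6, 7}; ¬(p ∧ ◇¬p) there: 2:T, 6:T, 7:F. ✗
2: successors {1, 2, 4, 5, 6, 7}; ¬(p ∧ ◇¬p) there: 1:T, 2:T, 4:T, 5:F, 6:T, 7:F. ✗
3: successors {1, 2, 4, 5, 7}; ¬(p ∧ ◇¬p) there: 1:T, 2:T, 4:T, 5:F, 7:F. ✗
4: successors {1, 2, 3, 5, 7}; ¬(p ∧ ◇¬p) there: 1:T, 2:T, 3:T, 5:F, 7:F. ✗
5: successors {1, 2, 3, 4, 5, 6, 7}; ¬(p ∧ ◇¬p) there: 1:T, 2:T, 3:T, 4:T, 5:F, 6:T, 7:F. ✗
6: successors {2, 3, 4, 5, 6, 7}; ¬(p ∧ ◇¬p) there: 2:T, 3:T, 4:T, 5:F, 6:T, 7:F. ✗
7: successors {2, 4, 7}; ¬(p ∧ ◇¬p) there: 2:T, 4:T, 7:F. ✗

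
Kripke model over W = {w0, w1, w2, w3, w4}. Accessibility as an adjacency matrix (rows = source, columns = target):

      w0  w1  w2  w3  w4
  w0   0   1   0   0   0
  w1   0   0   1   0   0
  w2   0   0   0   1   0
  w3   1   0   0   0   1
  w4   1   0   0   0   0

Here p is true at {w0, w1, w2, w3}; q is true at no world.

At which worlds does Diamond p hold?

{w0, w1, w2, w3, w4}

w0: successors {w1}; p there: w1:T. ✓
w1: successors {w2}; p there: w2:T. ✓
w2: successors {w3}; p there: w3:T. ✓
w3: successors {w0, w4}; p there: w0:T, w4:F. ✓
w4: successors {w0}; p there: w0:T. ✓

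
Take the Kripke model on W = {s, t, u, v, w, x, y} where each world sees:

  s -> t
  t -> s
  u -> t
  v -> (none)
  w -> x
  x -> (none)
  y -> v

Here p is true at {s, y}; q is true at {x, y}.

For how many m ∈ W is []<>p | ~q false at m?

s: []<>p is T, ~q is T. ✓
t: []<>p is F, ~q is T. ✓
u: []<>p is T, ~q is T. ✓
v: []<>p is T, ~q is T. ✓
w: []<>p is F, ~q is T. ✓
x: []<>p is T, ~q is F. ✓
y: []<>p is F, ~q is F. ✗
Satisfying worlds: {s, t, u, v, w, x}.
So []<>p | ~q fails at the other 1 world.

1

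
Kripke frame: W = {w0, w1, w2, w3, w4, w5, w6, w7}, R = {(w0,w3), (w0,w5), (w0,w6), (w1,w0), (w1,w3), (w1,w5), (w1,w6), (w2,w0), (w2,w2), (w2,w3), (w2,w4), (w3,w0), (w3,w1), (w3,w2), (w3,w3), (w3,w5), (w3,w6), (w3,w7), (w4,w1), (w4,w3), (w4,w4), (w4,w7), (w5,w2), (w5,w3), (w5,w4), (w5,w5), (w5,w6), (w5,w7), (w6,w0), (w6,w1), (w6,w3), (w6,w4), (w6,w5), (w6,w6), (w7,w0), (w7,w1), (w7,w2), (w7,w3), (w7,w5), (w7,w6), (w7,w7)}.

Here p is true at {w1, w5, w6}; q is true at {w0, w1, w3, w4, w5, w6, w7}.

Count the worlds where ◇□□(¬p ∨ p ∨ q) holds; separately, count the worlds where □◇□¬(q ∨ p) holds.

8 and 0

For ◇□□(¬p ∨ p ∨ q):
w0: successors {w3, w5, w6}; □□(¬p ∨ p ∨ q) there: w3:T, w5:T, w6:T. ✓
w1: successors {w0, w3, w5, w6}; □□(¬p ∨ p ∨ q) there: w0:T, w3:T, w5:T, w6:T. ✓
w2: successors {w0, w2, w3, w4}; □□(¬p ∨ p ∨ q) there: w0:T, w2:T, w3:T, w4:T. ✓
w3: successors {w0, w1, w2, w3, w5, w6, w7}; □□(¬p ∨ p ∨ q) there: w0:T, w1:T, w2:T, w3:T, w5:T, w6:T, w7:T. ✓
w4: successors {w1, w3, w4, w7}; □□(¬p ∨ p ∨ q) there: w1:T, w3:T, w4:T, w7:T. ✓
w5: successors {w2, w3, w4, w5, w6, w7}; □□(¬p ∨ p ∨ q) there: w2:T, w3:T, w4:T, w5:T, w6:T, w7:T. ✓
w6: successors {w0, w1, w3, w4, w5, w6}; □□(¬p ∨ p ∨ q) there: w0:T, w1:T, w3:T, w4:T, w5:T, w6:T. ✓
w7: successors {w0, w1, w2, w3, w5, w6, w7}; □□(¬p ∨ p ∨ q) there: w0:T, w1:T, w2:T, w3:T, w5:T, w6:T, w7:T. ✓
— 8 worlds.
For □◇□¬(q ∨ p):
w0: successors {w3, w5, w6}; ◇□¬(q ∨ p) there: w3:F, w5:F, w6:F. ✗
w1: successors {w0, w3, w5, w6}; ◇□¬(q ∨ p) there: w0:F, w3:F, w5:F, w6:F. ✗
w2: successors {w0, w2, w3, w4}; ◇□¬(q ∨ p) there: w0:F, w2:F, w3:F, w4:F. ✗
w3: successors {w0, w1, w2, w3, w5, w6, w7}; ◇□¬(q ∨ p) there: w0:F, w1:F, w2:F, w3:F, w5:F, w6:F, w7:F. ✗
w4: successors {w1, w3, w4, w7}; ◇□¬(q ∨ p) there: w1:F, w3:F, w4:F, w7:F. ✗
w5: successors {w2, w3, w4, w5, w6, w7}; ◇□¬(q ∨ p) there: w2:F, w3:F, w4:F, w5:F, w6:F, w7:F. ✗
w6: successors {w0, w1, w3, w4, w5, w6}; ◇□¬(q ∨ p) there: w0:F, w1:F, w3:F, w4:F, w5:F, w6:F. ✗
w7: successors {w0, w1, w2, w3, w5, w6, w7}; ◇□¬(q ∨ p) there: w0:F, w1:F, w2:F, w3:F, w5:F, w6:F, w7:F. ✗
— 0 worlds.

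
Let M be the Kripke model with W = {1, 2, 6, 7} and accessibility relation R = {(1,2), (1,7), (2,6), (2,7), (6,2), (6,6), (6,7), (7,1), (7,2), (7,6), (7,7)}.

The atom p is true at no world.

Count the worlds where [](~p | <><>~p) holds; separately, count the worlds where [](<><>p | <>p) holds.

For [](~p | <><>~p):
1: successors {2, 7}; ~p | <><>~p there: 2:T, 7:T. ✓
2: successors {6, 7}; ~p | <><>~p there: 6:T, 7:T. ✓
6: successors {2, 6, 7}; ~p | <><>~p there: 2:T, 6:T, 7:T. ✓
7: successors {1, 2, 6, 7}; ~p | <><>~p there: 1:T, 2:T, 6:T, 7:T. ✓
— 4 worlds.
For [](<><>p | <>p):
1: successors {2, 7}; <><>p | <>p there: 2:F, 7:F. ✗
2: successors {6, 7}; <><>p | <>p there: 6:F, 7:F. ✗
6: successors {2, 6, 7}; <><>p | <>p there: 2:F, 6:F, 7:F. ✗
7: successors {1, 2, 6, 7}; <><>p | <>p there: 1:F, 2:F, 6:F, 7:F. ✗
— 0 worlds.

4 and 0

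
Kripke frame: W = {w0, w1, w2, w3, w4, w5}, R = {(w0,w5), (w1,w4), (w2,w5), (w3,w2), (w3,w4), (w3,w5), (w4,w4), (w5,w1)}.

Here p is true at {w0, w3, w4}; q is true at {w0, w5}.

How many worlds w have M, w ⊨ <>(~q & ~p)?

2

w0: successors {w5}; ~q & ~p there: w5:F. ✗
w1: successors {w4}; ~q & ~p there: w4:F. ✗
w2: successors {w5}; ~q & ~p there: w5:F. ✗
w3: successors {w2, w4, w5}; ~q & ~p there: w2:T, w4:F, w5:F. ✓
w4: successors {w4}; ~q & ~p there: w4:F. ✗
w5: successors {w1}; ~q & ~p there: w1:T. ✓
Satisfying worlds: {w3, w5}.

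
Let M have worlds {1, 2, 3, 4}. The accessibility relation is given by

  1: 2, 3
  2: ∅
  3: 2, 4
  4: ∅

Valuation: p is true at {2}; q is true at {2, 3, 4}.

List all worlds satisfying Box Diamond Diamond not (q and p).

1: successors {2, 3}; Diamond Diamond not (q and p) there: 2:F, 3:F. ✗
2: no successors, so Box Diamond Diamond not (q and p) holds vacuously. ✓
3: successors {2, 4}; Diamond Diamond not (q and p) there: 2:F, 4:F. ✗
4: no successors, so Box Diamond Diamond not (q and p) holds vacuously. ✓

{2, 4}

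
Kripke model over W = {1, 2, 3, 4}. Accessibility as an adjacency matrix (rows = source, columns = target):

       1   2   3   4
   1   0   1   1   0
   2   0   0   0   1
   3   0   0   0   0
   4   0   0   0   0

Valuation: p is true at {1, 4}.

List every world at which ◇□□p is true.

{1, 2}

1: successors {2, 3}; □□p there: 2:T, 3:T. ✓
2: successors {4}; □□p there: 4:T. ✓
3: no successors, so ◇□□p fails. ✗
4: no successors, so ◇□□p fails. ✗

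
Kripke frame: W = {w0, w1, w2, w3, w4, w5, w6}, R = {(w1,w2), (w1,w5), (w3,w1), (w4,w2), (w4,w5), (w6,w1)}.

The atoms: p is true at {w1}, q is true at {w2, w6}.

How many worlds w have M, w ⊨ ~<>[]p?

w0: <>[]p is F. ✓
w1: <>[]p is T. ✗
w2: <>[]p is F. ✓
w3: <>[]p is F. ✓
w4: <>[]p is T. ✗
w5: <>[]p is F. ✓
w6: <>[]p is F. ✓
Satisfying worlds: {w0, w2, w3, w5, w6}.

5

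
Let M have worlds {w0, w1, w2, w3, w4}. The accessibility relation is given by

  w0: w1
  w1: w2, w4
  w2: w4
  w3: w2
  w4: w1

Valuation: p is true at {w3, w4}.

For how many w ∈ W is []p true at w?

1

w0: successors {w1}; p there: w1:F. ✗
w1: successors {w2, w4}; p there: w2:F, w4:T. ✗
w2: successors {w4}; p there: w4:T. ✓
w3: successors {w2}; p there: w2:F. ✗
w4: successors {w1}; p there: w1:F. ✗
Satisfying worlds: {w2}.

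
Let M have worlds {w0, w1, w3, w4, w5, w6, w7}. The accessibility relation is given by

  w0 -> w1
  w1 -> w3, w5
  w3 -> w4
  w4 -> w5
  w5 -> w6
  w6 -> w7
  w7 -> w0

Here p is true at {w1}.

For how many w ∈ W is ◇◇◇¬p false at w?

1

w0: successors {w1}; ◇◇¬p there: w1:T. ✓
w1: successors {w3, w5}; ◇◇¬p there: w3:T, w5:T. ✓
w3: successors {w4}; ◇◇¬p there: w4:T. ✓
w4: successors {w5}; ◇◇¬p there: w5:T. ✓
w5: successors {w6}; ◇◇¬p there: w6:T. ✓
w6: successors {w7}; ◇◇¬p there: w7:F. ✗
w7: successors {w0}; ◇◇¬p there: w0:T. ✓
Satisfying worlds: {w0, w1, w3, w4, w5, w7}.
So ◇◇◇¬p fails at the other 1 world.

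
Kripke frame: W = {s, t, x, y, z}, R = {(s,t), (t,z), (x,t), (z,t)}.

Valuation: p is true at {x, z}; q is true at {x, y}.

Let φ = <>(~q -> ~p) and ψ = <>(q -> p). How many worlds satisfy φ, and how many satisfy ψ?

3 and 4

For <>(~q -> ~p):
s: successors {t}; ~q -> ~p there: t:T. ✓
t: successors {z}; ~q -> ~p there: z:F. ✗
x: successors {t}; ~q -> ~p there: t:T. ✓
y: no successors, so <>(~q -> ~p) fails. ✗
z: successors {t}; ~q -> ~p there: t:T. ✓
— 3 worlds.
For <>(q -> p):
s: successors {t}; q -> p there: t:T. ✓
t: successors {z}; q -> p there: z:T. ✓
x: successors {t}; q -> p there: t:T. ✓
y: no successors, so <>(q -> p) fails. ✗
z: successors {t}; q -> p there: t:T. ✓
— 4 worlds.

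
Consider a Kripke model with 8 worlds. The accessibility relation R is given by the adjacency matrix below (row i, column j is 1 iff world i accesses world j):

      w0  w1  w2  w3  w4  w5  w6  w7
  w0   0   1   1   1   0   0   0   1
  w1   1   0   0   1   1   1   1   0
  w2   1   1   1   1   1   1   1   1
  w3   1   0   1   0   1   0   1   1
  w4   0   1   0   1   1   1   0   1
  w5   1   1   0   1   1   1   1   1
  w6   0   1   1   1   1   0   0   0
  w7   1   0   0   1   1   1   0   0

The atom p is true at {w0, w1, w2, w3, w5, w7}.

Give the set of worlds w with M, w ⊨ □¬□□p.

w0: successors {w1, w2, w3, w7}; ¬□□p there: w1:T, w2:T, w3:T, w7:T. ✓
w1: successors {w0, w3, w4, w5, w6}; ¬□□p there: w0:T, w3:T, w4:T, w5:T, w6:T. ✓
w2: successors {w0, w1, w2, w3, w4, w5, w6, w7}; ¬□□p there: w0:T, w1:T, w2:T, w3:T, w4:T, w5:T, w6:T, w7:T. ✓
w3: successors {w0, w2, w4, w6, w7}; ¬□□p there: w0:T, w2:T, w4:T, w6:T, w7:T. ✓
w4: successors {w1, w3, w4, w5, w7}; ¬□□p there: w1:T, w3:T, w4:T, w5:T, w7:T. ✓
w5: successors {w0, w1, w3, w4, w5, w6, w7}; ¬□□p there: w0:T, w1:T, w3:T, w4:T, w5:T, w6:T, w7:T. ✓
w6: successors {w1, w2, w3, w4}; ¬□□p there: w1:T, w2:T, w3:T, w4:T. ✓
w7: successors {w0, w3, w4, w5}; ¬□□p there: w0:T, w3:T, w4:T, w5:T. ✓

{w0, w1, w2, w3, w4, w5, w6, w7}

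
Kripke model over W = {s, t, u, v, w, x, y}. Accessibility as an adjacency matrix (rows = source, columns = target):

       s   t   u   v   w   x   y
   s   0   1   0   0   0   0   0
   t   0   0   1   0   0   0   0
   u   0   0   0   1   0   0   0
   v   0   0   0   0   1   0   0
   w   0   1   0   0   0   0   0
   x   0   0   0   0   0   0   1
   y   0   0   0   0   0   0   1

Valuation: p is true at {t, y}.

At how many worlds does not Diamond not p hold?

s: Diamond not p is F. ✓
t: Diamond not p is T. ✗
u: Diamond not p is T. ✗
v: Diamond not p is T. ✗
w: Diamond not p is F. ✓
x: Diamond not p is F. ✓
y: Diamond not p is F. ✓
Satisfying worlds: {s, w, x, y}.

4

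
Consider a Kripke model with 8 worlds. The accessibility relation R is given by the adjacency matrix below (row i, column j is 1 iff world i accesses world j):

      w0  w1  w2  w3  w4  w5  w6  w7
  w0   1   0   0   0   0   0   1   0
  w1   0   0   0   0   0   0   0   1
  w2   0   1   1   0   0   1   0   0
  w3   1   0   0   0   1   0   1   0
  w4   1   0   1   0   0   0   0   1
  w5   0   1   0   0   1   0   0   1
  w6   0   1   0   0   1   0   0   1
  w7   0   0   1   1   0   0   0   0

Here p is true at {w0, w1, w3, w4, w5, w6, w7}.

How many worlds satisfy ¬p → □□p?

w0: ¬p is F, □□p is T. ✓
w1: ¬p is F, □□p is F. ✓
w2: ¬p is T, □□p is F. ✗
w3: ¬p is F, □□p is F. ✓
w4: ¬p is F, □□p is F. ✓
w5: ¬p is F, □□p is F. ✓
w6: ¬p is F, □□p is F. ✓
w7: ¬p is F, □□p is F. ✓
Satisfying worlds: {w0, w1, w3, w4, w5, w6, w7}.

7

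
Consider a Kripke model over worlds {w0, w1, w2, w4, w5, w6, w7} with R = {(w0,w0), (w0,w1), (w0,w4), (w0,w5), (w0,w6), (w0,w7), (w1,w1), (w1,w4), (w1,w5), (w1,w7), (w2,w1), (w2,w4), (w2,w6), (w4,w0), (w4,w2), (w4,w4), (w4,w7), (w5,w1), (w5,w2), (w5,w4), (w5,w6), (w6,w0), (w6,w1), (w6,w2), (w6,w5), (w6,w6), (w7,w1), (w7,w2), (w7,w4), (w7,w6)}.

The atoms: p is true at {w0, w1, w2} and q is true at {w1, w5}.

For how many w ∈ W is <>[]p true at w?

0

w0: successors {w0, w1, w4, w5, w6, w7}; []p there: w0:F, w1:F, w4:F, w5:F, w6:F, w7:F. ✗
w1: successors {w1, w4, w5, w7}; []p there: w1:F, w4:F, w5:F, w7:F. ✗
w2: successors {w1, w4, w6}; []p there: w1:F, w4:F, w6:F. ✗
w4: successors {w0, w2, w4, w7}; []p there: w0:F, w2:F, w4:F, w7:F. ✗
w5: successors {w1, w2, w4, w6}; []p there: w1:F, w2:F, w4:F, w6:F. ✗
w6: successors {w0, w1, w2, w5, w6}; []p there: w0:F, w1:F, w2:F, w5:F, w6:F. ✗
w7: successors {w1, w2, w4, w6}; []p there: w1:F, w2:F, w4:F, w6:F. ✗
Satisfying worlds: ∅.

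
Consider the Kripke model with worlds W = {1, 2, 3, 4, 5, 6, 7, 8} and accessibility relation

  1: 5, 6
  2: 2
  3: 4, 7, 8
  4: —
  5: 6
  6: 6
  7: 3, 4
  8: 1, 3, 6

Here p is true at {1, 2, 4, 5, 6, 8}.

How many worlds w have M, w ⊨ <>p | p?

1: <>p is T, p is T. ✓
2: <>p is T, p is T. ✓
3: <>p is T, p is F. ✓
4: <>p is F, p is T. ✓
5: <>p is T, p is T. ✓
6: <>p is T, p is T. ✓
7: <>p is T, p is F. ✓
8: <>p is T, p is T. ✓
Satisfying worlds: {1, 2, 3, 4, 5, 6, 7, 8}.

8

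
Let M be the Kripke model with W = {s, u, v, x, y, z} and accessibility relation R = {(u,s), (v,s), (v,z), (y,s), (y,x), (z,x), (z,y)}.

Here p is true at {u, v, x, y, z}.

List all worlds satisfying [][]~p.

{s, u, x, y}

s: no successors, so [][]~p holds vacuously. ✓
u: successors {s}; []~p there: s:T. ✓
v: successors {s, z}; []~p there: s:T, z:F. ✗
x: no successors, so [][]~p holds vacuously. ✓
y: successors {s, x}; []~p there: s:T, x:T. ✓
z: successors {x, y}; []~p there: x:T, y:F. ✗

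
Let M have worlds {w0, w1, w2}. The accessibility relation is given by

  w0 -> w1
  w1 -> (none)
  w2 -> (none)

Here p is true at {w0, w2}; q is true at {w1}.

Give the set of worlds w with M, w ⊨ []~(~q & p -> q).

w0: successors {w1}; ~(~q & p -> q) there: w1:F. ✗
w1: no successors, so []~(~q & p -> q) holds vacuously. ✓
w2: no successors, so []~(~q & p -> q) holds vacuously. ✓

{w1, w2}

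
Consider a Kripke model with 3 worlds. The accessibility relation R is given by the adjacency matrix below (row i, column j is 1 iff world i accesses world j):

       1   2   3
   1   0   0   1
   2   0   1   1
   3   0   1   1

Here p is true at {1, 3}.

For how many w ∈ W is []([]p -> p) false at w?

1: successors {3}; []p -> p there: 3:T. ✓
2: successors {2, 3}; []p -> p there: 2:T, 3:T. ✓
3: successors {2, 3}; []p -> p there: 2:T, 3:T. ✓
Satisfying worlds: {1, 2, 3}.
So []([]p -> p) fails at the other 0 worlds.

0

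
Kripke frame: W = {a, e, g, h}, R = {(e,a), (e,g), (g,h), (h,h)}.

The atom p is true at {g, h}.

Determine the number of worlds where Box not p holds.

1

a: no successors, so Box not p holds vacuously. ✓
e: successors {a, g}; not p there: a:T, g:F. ✗
g: successors {h}; not p there: h:F. ✗
h: successors {h}; not p there: h:F. ✗
Satisfying worlds: {a}.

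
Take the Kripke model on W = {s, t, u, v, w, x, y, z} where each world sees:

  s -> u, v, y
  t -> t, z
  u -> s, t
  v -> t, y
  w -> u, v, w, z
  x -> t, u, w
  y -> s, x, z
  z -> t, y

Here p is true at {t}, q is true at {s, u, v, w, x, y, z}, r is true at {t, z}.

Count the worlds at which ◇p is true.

s: successors {u, v, y}; p there: u:F, v:F, y:F. ✗
t: successors {t, z}; p there: t:T, z:F. ✓
u: successors {s, t}; p there: s:F, t:T. ✓
v: successors {t, y}; p there: t:T, y:F. ✓
w: successors {u, v, w, z}; p there: u:F, v:F, w:F, z:F. ✗
x: successors {t, u, w}; p there: t:T, u:F, w:F. ✓
y: successors {s, x, z}; p there: s:F, x:F, z:F. ✗
z: successors {t, y}; p there: t:T, y:F. ✓
Satisfying worlds: {t, u, v, x, z}.

5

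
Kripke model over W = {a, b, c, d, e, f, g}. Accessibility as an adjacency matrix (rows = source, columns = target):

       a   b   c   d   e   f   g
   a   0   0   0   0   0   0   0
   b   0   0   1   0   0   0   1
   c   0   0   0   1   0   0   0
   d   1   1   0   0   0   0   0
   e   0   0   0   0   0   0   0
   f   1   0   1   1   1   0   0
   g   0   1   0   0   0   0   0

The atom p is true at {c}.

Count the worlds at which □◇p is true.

3

a: no successors, so □◇p holds vacuously. ✓
b: successors {c, g}; ◇p there: c:F, g:F. ✗
c: successors {d}; ◇p there: d:F. ✗
d: successors {a, b}; ◇p there: a:F, b:T. ✗
e: no successors, so □◇p holds vacuously. ✓
f: successors {a, c, d, e}; ◇p there: a:F, c:F, d:F, e:F. ✗
g: successors {b}; ◇p there: b:T. ✓
Satisfying worlds: {a, e, g}.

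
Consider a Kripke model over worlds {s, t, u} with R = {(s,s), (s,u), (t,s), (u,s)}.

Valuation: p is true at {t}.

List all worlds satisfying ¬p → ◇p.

{t}

s: ¬p is T, ◇p is F. ✗
t: ¬p is F, ◇p is F. ✓
u: ¬p is T, ◇p is F. ✗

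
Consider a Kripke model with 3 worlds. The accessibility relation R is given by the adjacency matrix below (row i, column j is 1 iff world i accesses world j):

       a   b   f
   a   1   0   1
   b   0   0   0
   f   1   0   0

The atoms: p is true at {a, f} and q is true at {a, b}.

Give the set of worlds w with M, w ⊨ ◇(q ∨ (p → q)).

{a, f}

a: successors {a, f}; q ∨ (p → q) there: a:T, f:F. ✓
b: no successors, so ◇(q ∨ (p → q)) fails. ✗
f: successors {a}; q ∨ (p → q) there: a:T. ✓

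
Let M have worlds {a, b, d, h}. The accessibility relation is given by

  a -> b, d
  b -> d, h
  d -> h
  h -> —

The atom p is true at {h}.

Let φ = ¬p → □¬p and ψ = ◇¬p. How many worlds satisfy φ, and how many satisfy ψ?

For ¬p → □¬p:
a: ¬p is T, □¬p is T. ✓
b: ¬p is T, □¬p is F. ✗
d: ¬p is T, □¬p is F. ✗
h: ¬p is F, □¬p is T. ✓
— 2 worlds.
For ◇¬p:
a: successors {b, d}; ¬p there: b:T, d:T. ✓
b: successors {d, h}; ¬p there: d:T, h:F. ✓
d: successors {h}; ¬p there: h:F. ✗
h: no successors, so ◇¬p fails. ✗
— 2 worlds.

2 and 2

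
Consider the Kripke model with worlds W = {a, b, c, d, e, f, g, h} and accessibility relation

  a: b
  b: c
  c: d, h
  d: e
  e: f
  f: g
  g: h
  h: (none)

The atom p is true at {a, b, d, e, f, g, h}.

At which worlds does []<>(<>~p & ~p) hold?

{h}

a: successors {b}; <>(<>~p & ~p) there: b:F. ✗
b: successors {c}; <>(<>~p & ~p) there: c:F. ✗
c: successors {d, h}; <>(<>~p & ~p) there: d:F, h:F. ✗
d: successors {e}; <>(<>~p & ~p) there: e:F. ✗
e: successors {f}; <>(<>~p & ~p) there: f:F. ✗
f: successors {g}; <>(<>~p & ~p) there: g:F. ✗
g: successors {h}; <>(<>~p & ~p) there: h:F. ✗
h: no successors, so []<>(<>~p & ~p) holds vacuously. ✓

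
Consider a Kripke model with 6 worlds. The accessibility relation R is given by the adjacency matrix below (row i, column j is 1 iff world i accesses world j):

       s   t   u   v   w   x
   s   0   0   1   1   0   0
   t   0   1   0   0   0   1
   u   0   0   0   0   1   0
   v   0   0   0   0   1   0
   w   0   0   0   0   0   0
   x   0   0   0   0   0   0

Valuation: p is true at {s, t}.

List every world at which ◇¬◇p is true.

s: successors {u, v}; ¬◇p there: u:T, v:T. ✓
t: successors {t, x}; ¬◇p there: t:F, x:T. ✓
u: successors {w}; ¬◇p there: w:T. ✓
v: successors {w}; ¬◇p there: w:T. ✓
w: no successors, so ◇¬◇p fails. ✗
x: no successors, so ◇¬◇p fails. ✗

{s, t, u, v}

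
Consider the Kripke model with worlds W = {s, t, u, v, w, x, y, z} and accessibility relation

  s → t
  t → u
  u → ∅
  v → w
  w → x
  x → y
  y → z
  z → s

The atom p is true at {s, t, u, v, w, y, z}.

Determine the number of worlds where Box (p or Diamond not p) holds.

7

s: successors {t}; p or Diamond not p there: t:T. ✓
t: successors {u}; p or Diamond not p there: u:T. ✓
u: no successors, so Box (p or Diamond not p) holds vacuously. ✓
v: successors {w}; p or Diamond not p there: w:T. ✓
w: successors {x}; p or Diamond not p there: x:F. ✗
x: successors {y}; p or Diamond not p there: y:T. ✓
y: successors {z}; p or Diamond not p there: z:T. ✓
z: successors {s}; p or Diamond not p there: s:T. ✓
Satisfying worlds: {s, t, u, v, x, y, z}.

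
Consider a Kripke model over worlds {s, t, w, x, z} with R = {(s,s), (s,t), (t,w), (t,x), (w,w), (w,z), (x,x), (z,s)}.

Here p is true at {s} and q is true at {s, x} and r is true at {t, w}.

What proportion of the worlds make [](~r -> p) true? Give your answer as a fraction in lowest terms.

s: successors {s, t}; ~r -> p there: s:T, t:T. ✓
t: successors {w, x}; ~r -> p there: w:T, x:F. ✗
w: successors {w, z}; ~r -> p there: w:T, z:F. ✗
x: successors {x}; ~r -> p there: x:F. ✗
z: successors {s}; ~r -> p there: s:T. ✓
That's 2 of 5 worlds, so 2/5.

2/5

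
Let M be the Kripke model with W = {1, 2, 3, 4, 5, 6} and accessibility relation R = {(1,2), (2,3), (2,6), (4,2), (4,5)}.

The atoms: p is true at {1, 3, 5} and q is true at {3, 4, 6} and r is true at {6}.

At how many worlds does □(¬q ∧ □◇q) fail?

1: successors {2}; ¬q ∧ □◇q there: 2:F. ✗
2: successors {3, 6}; ¬q ∧ □◇q there: 3:F, 6:F. ✗
3: no successors, so □(¬q ∧ □◇q) holds vacuously. ✓
4: successors {2, 5}; ¬q ∧ □◇q there: 2:F, 5:T. ✗
5: no successors, so □(¬q ∧ □◇q) holds vacuously. ✓
6: no successors, so □(¬q ∧ □◇q) holds vacuously. ✓
Satisfying worlds: {3, 5, 6}.
So □(¬q ∧ □◇q) fails at the other 3 worlds.

3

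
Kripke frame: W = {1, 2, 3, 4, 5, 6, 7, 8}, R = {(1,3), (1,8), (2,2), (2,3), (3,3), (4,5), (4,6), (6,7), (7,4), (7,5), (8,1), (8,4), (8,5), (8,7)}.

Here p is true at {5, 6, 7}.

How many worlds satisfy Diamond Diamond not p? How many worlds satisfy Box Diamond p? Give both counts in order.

5 and 2

For Diamond Diamond not p:
1: successors {3, 8}; Diamond not p there: 3:T, 8:T. ✓
2: successors {2, 3}; Diamond not p there: 2:T, 3:T. ✓
3: successors {3}; Diamond not p there: 3:T. ✓
4: successors {5, 6}; Diamond not p there: 5:F, 6:F. ✗
5: no successors, so Diamond Diamond not p fails. ✗
6: successors {7}; Diamond not p there: 7:T. ✓
7: successors {4, 5}; Diamond not p there: 4:F, 5:F. ✗
8: successors {1, 4, 5, 7}; Diamond not p there: 1:T, 4:F, 5:F, 7:T. ✓
— 5 worlds.
For Box Diamond p:
1: successors {3, 8}; Diamond p there: 3:F, 8:T. ✗
2: successors {2, 3}; Diamond p there: 2:F, 3:F. ✗
3: successors {3}; Diamond p there: 3:F. ✗
4: successors {5, 6}; Diamond p there: 5:F, 6:T. ✗
5: no successors, so Box Diamond p holds vacuously. ✓
6: successors {7}; Diamond p there: 7:T. ✓
7: successors {4, 5}; Diamond p there: 4:T, 5:F. ✗
8: successors {1, 4, 5, 7}; Diamond p there: 1:F, 4:T, 5:F, 7:T. ✗
— 2 worlds.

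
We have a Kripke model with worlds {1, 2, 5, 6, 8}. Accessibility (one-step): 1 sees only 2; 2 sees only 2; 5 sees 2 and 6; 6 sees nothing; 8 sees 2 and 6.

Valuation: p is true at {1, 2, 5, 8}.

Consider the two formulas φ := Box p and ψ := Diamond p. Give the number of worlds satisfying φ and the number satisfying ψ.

3 and 4

For Box p:
1: successors {2}; p there: 2:T. ✓
2: successors {2}; p there: 2:T. ✓
5: successors {2, 6}; p there: 2:T, 6:F. ✗
6: no successors, so Box p holds vacuously. ✓
8: successors {2, 6}; p there: 2:T, 6:F. ✗
— 3 worlds.
For Diamond p:
1: successors {2}; p there: 2:T. ✓
2: successors {2}; p there: 2:T. ✓
5: successors {2, 6}; p there: 2:T, 6:F. ✓
6: no successors, so Diamond p fails. ✗
8: successors {2, 6}; p there: 2:T, 6:F. ✓
— 4 worlds.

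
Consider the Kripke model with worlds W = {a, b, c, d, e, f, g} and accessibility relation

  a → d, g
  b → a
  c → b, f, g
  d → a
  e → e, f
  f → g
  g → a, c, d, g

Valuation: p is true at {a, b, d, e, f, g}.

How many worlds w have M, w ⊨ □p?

6

a: successors {d, g}; p there: d:T, g:T. ✓
b: successors {a}; p there: a:T. ✓
c: successors {b, f, g}; p there: b:T, f:T, g:T. ✓
d: successors {a}; p there: a:T. ✓
e: successors {e, f}; p there: e:T, f:T. ✓
f: successors {g}; p there: g:T. ✓
g: successors {a, c, d, g}; p there: a:T, c:F, d:T, g:T. ✗
Satisfying worlds: {a, b, c, d, e, f}.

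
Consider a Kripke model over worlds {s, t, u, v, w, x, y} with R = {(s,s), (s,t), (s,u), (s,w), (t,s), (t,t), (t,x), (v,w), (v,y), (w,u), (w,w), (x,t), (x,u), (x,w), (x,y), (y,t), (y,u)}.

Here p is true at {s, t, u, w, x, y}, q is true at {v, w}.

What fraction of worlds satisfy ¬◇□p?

1/7

s: ◇□p is T. ✗
t: ◇□p is T. ✗
u: ◇□p is F. ✓
v: ◇□p is T. ✗
w: ◇□p is T. ✗
x: ◇□p is T. ✗
y: ◇□p is T. ✗
That's 1 of 7 worlds, so 1/7.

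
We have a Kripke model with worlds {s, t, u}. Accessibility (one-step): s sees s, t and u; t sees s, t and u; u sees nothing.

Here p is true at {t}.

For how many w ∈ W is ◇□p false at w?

s: successors {s, t, u}; □p there: s:F, t:F, u:T. ✓
t: successors {s, t, u}; □p there: s:F, t:F, u:T. ✓
u: no successors, so ◇□p fails. ✗
Satisfying worlds: {s, t}.
So ◇□p fails at the other 1 world.

1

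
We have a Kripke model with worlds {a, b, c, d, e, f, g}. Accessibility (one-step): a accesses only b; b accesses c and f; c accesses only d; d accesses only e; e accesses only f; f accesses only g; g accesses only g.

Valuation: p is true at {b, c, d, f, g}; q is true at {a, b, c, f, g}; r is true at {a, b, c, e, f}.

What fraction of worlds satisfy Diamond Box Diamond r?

a: successors {b}; Box Diamond r there: b:F. ✗
b: successors {c, f}; Box Diamond r there: c:T, f:F. ✓
c: successors {d}; Box Diamond r there: d:T. ✓
d: successors {e}; Box Diamond r there: e:F. ✗
e: successors {f}; Box Diamond r there: f:F. ✗
f: successors {g}; Box Diamond r there: g:F. ✗
g: successors {g}; Box Diamond r there: g:F. ✗
That's 2 of 7 worlds, so 2/7.

2/7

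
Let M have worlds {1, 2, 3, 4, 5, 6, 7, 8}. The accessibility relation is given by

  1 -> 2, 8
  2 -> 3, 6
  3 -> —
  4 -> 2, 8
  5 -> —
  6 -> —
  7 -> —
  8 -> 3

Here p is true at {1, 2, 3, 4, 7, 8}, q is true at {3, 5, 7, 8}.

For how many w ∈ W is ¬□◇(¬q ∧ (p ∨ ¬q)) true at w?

1: □◇(¬q ∧ (p ∨ ¬q)) is F. ✓
2: □◇(¬q ∧ (p ∨ ¬q)) is F. ✓
3: □◇(¬q ∧ (p ∨ ¬q)) is T. ✗
4: □◇(¬q ∧ (p ∨ ¬q)) is F. ✓
5: □◇(¬q ∧ (p ∨ ¬q)) is T. ✗
6: □◇(¬q ∧ (p ∨ ¬q)) is T. ✗
7: □◇(¬q ∧ (p ∨ ¬q)) is T. ✗
8: □◇(¬q ∧ (p ∨ ¬q)) is F. ✓
Satisfying worlds: {1, 2, 4, 8}.

4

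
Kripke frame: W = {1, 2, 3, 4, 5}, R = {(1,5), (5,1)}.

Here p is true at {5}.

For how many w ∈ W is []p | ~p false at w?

1

1: []p is T, ~p is T. ✓
2: []p is T, ~p is T. ✓
3: []p is T, ~p is T. ✓
4: []p is T, ~p is T. ✓
5: []p is F, ~p is F. ✗
Satisfying worlds: {1, 2, 3, 4}.
So []p | ~p fails at the other 1 world.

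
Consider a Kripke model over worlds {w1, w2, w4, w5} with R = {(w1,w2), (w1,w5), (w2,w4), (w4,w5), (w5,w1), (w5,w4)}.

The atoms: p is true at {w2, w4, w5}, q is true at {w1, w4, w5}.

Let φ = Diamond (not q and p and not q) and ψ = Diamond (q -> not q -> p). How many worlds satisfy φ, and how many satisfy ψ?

For Diamond (not q and p and not q):
w1: successors {w2, w5}; not q and p and not q there: w2:T, w5:F. ✓
w2: successors {w4}; not q and p and not q there: w4:F. ✗
w4: successors {w5}; not q and p and not q there: w5:F. ✗
w5: successors {w1, w4}; not q and p and not q there: w1:F, w4:F. ✗
— 1 world.
For Diamond (q -> not q -> p):
w1: successors {w2, w5}; q -> not q -> p there: w2:T, w5:T. ✓
w2: successors {w4}; q -> not q -> p there: w4:T. ✓
w4: successors {w5}; q -> not q -> p there: w5:T. ✓
w5: successors {w1, w4}; q -> not q -> p there: w1:T, w4:T. ✓
— 4 worlds.

1 and 4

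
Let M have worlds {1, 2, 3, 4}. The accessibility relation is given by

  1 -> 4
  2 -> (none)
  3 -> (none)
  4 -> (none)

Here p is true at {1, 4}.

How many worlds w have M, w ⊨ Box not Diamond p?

4

1: successors {4}; not Diamond p there: 4:T. ✓
2: no successors, so Box not Diamond p holds vacuously. ✓
3: no successors, so Box not Diamond p holds vacuously. ✓
4: no successors, so Box not Diamond p holds vacuously. ✓
Satisfying worlds: {1, 2, 3, 4}.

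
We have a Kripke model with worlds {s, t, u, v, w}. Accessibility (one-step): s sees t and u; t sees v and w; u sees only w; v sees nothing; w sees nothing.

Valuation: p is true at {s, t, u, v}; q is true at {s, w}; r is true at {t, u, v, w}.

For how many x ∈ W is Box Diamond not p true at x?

3

s: successors {t, u}; Diamond not p there: t:T, u:T. ✓
t: successors {v, w}; Diamond not p there: v:F, w:F. ✗
u: successors {w}; Diamond not p there: w:F. ✗
v: no successors, so Box Diamond not p holds vacuously. ✓
w: no successors, so Box Diamond not p holds vacuously. ✓
Satisfying worlds: {s, v, w}.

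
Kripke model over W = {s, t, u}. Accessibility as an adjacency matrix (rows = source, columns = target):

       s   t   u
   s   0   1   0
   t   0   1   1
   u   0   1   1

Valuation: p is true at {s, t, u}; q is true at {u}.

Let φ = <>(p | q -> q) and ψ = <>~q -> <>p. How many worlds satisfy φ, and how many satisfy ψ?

2 and 3

For <>(p | q -> q):
s: successors {t}; p | q -> q there: t:F. ✗
t: successors {t, u}; p | q -> q there: t:F, u:T. ✓
u: successors {t, u}; p | q -> q there: t:F, u:T. ✓
— 2 worlds.
For <>~q -> <>p:
s: <>~q is T, <>p is T. ✓
t: <>~q is T, <>p is T. ✓
u: <>~q is T, <>p is T. ✓
— 3 worlds.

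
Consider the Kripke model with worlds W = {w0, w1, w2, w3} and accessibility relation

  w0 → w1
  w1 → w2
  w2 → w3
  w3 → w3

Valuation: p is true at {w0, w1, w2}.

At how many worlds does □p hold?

w0: successors {w1}; p there: w1:T. ✓
w1: successors {w2}; p there: w2:T. ✓
w2: successors {w3}; p there: w3:F. ✗
w3: successors {w3}; p there: w3:F. ✗
Satisfying worlds: {w0, w1}.

2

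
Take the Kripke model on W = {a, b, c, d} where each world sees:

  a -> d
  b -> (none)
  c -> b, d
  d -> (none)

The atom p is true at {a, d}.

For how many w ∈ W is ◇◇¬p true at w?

a: successors {d}; ◇¬p there: d:F. ✗
b: no successors, so ◇◇¬p fails. ✗
c: successors {b, d}; ◇¬p there: b:F, d:F. ✗
d: no successors, so ◇◇¬p fails. ✗
Satisfying worlds: ∅.

0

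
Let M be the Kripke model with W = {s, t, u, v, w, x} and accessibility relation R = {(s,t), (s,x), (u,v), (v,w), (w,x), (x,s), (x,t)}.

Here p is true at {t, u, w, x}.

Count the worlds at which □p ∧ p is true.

2

s: □p is T, p is F. ✗
t: □p is T, p is T. ✓
u: □p is F, p is T. ✗
v: □p is T, p is F. ✗
w: □p is T, p is T. ✓
x: □p is F, p is T. ✗
Satisfying worlds: {t, w}.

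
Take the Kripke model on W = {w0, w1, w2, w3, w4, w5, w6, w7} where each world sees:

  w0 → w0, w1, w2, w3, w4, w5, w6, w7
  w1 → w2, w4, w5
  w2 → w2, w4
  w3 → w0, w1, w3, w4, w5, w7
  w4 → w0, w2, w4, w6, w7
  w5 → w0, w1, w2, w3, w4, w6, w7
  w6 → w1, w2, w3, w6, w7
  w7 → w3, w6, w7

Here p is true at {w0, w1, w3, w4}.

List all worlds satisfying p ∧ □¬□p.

{w0, w1, w3, w4}

w0: p is T, □¬□p is T. ✓
w1: p is T, □¬□p is T. ✓
w2: p is F, □¬□p is T. ✗
w3: p is T, □¬□p is T. ✓
w4: p is T, □¬□p is T. ✓
w5: p is F, □¬□p is T. ✗
w6: p is F, □¬□p is T. ✗
w7: p is F, □¬□p is T. ✗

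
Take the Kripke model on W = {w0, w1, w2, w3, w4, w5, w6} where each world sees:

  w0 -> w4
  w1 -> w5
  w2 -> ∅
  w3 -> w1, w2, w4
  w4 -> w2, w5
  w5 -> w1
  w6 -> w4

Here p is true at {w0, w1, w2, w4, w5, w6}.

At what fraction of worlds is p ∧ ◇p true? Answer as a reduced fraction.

w0: p is T, ◇p is T. ✓
w1: p is T, ◇p is T. ✓
w2: p is T, ◇p is F. ✗
w3: p is F, ◇p is T. ✗
w4: p is T, ◇p is T. ✓
w5: p is T, ◇p is T. ✓
w6: p is T, ◇p is T. ✓
That's 5 of 7 worlds, so 5/7.

5/7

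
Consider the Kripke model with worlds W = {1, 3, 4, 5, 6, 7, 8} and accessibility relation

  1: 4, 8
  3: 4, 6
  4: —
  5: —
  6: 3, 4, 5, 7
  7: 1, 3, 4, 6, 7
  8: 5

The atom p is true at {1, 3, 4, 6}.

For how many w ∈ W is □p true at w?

1: successors {4, 8}; p there: 4:T, 8:F. ✗
3: successors {4, 6}; p there: 4:T, 6:T. ✓
4: no successors, so □p holds vacuously. ✓
5: no successors, so □p holds vacuously. ✓
6: successors {3, 4, 5, 7}; p there: 3:T, 4:T, 5:F, 7:F. ✗
7: successors {1, 3, 4, 6, 7}; p there: 1:T, 3:T, 4:T, 6:T, 7:F. ✗
8: successors {5}; p there: 5:F. ✗
Satisfying worlds: {3, 4, 5}.

3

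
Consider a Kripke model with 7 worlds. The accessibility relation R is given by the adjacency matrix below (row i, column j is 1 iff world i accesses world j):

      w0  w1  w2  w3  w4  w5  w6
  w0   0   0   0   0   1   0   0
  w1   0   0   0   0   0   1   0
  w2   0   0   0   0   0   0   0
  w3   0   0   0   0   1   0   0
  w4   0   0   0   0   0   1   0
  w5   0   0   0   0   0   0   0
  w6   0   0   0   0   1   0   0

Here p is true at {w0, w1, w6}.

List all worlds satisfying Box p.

{w2, w5}

w0: successors {w4}; p there: w4:F. ✗
w1: successors {w5}; p there: w5:F. ✗
w2: no successors, so Box p holds vacuously. ✓
w3: successors {w4}; p there: w4:F. ✗
w4: successors {w5}; p there: w5:F. ✗
w5: no successors, so Box p holds vacuously. ✓
w6: successors {w4}; p there: w4:F. ✗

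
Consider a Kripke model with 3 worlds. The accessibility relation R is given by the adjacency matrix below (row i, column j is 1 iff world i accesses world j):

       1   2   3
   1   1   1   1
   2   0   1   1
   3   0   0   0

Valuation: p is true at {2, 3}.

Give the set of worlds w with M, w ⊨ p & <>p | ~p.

{1, 2}

1: p & <>p is F, ~p is T. ✓
2: p & <>p is T, ~p is F. ✓
3: p & <>p is F, ~p is F. ✗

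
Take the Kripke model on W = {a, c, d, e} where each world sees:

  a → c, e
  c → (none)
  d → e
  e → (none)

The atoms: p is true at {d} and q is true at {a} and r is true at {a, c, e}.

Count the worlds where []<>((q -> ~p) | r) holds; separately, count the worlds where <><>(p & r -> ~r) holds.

2 and 0

For []<>((q -> ~p) | r):
a: successors {c, e}; <>((q -> ~p) | r) there: c:F, e:F. ✗
c: no successors, so []<>((q -> ~p) | r) holds vacuously. ✓
d: successors {e}; <>((q -> ~p) | r) there: e:F. ✗
e: no successors, so []<>((q -> ~p) | r) holds vacuously. ✓
— 2 worlds.
For <><>(p & r -> ~r):
a: successors {c, e}; <>(p & r -> ~r) there: c:F, e:F. ✗
c: no successors, so <><>(p & r -> ~r) fails. ✗
d: successors {e}; <>(p & r -> ~r) there: e:F. ✗
e: no successors, so <><>(p & r -> ~r) fails. ✗
— 0 worlds.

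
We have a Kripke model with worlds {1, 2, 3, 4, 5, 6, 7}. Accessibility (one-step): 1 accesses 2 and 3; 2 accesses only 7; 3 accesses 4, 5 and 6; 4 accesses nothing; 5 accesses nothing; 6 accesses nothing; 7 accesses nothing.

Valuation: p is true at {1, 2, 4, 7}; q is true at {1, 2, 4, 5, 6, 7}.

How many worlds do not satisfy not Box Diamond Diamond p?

1: Box Diamond Diamond p is F. ✓
2: Box Diamond Diamond p is F. ✓
3: Box Diamond Diamond p is F. ✓
4: Box Diamond Diamond p is T. ✗
5: Box Diamond Diamond p is T. ✗
6: Box Diamond Diamond p is T. ✗
7: Box Diamond Diamond p is T. ✗
Satisfying worlds: {1, 2, 3}.
So not Box Diamond Diamond p fails at the other 4 worlds.

4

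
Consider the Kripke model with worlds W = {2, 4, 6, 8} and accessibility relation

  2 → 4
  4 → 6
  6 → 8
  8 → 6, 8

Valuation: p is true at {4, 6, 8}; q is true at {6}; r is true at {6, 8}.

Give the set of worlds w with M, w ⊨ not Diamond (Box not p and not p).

{2, 4, 6, 8}

2: Diamond (Box not p and not p) is F. ✓
4: Diamond (Box not p and not p) is F. ✓
6: Diamond (Box not p and not p) is F. ✓
8: Diamond (Box not p and not p) is F. ✓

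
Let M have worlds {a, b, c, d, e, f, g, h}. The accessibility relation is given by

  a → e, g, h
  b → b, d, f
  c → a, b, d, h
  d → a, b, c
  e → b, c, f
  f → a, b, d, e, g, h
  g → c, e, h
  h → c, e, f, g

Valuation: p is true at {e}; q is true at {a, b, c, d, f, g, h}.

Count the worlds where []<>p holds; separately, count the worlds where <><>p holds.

For []<>p:
a: successors {e, g, h}; <>p there: e:F, g:T, h:T. ✗
b: successors {b, d, f}; <>p there: b:F, d:F, f:T. ✗
c: successors {a, b, d, h}; <>p there: a:T, b:F, d:F, h:T. ✗
d: successors {a, b, c}; <>p there: a:T, b:F, c:F. ✗
e: successors {b, c, f}; <>p there: b:F, c:F, f:T. ✗
f: successors {a, b, d, e, g, h}; <>p there: a:T, b:F, d:F, e:F, g:T, h:T. ✗
g: successors {c, e, h}; <>p there: c:F, e:F, h:T. ✗
h: successors {c, e, f, g}; <>p there: c:F, e:F, f:T, g:T. ✗
— 0 worlds.
For <><>p:
a: successors {e, g, h}; <>p there: e:F, g:T, h:T. ✓
b: successors {b, d, f}; <>p there: b:F, d:F, f:T. ✓
c: successors {a, b, d, h}; <>p there: a:T, b:F, d:F, h:T. ✓
d: successors {a, b, c}; <>p there: a:T, b:F, c:F. ✓
e: successors {b, c, f}; <>p there: b:F, c:F, f:T. ✓
f: successors {a, b, d, e, g, h}; <>p there: a:T, b:F, d:F, e:F, g:T, h:T. ✓
g: successors {c, e, h}; <>p there: c:F, e:F, h:T. ✓
h: successors {c, e, f, g}; <>p there: c:F, e:F, f:T, g:T. ✓
— 8 worlds.

0 and 8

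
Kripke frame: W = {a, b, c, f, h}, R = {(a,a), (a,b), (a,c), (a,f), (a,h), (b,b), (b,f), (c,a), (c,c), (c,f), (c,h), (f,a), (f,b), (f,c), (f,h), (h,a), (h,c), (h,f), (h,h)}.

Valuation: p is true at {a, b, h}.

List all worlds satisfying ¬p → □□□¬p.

a: ¬p is F, □□□¬p is F. ✓
b: ¬p is F, □□□¬p is F. ✓
c: ¬p is T, □□□¬p is F. ✗
f: ¬p is T, □□□¬p is F. ✗
h: ¬p is F, □□□¬p is F. ✓

{a, b, h}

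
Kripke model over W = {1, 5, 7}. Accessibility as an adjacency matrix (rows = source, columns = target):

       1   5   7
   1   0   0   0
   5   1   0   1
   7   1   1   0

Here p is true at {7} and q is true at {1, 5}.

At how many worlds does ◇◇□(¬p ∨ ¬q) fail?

1: no successors, so ◇◇□(¬p ∨ ¬q) fails. ✗
5: successors {1, 7}; ◇□(¬p ∨ ¬q) there: 1:F, 7:T. ✓
7: successors {1, 5}; ◇□(¬p ∨ ¬q) there: 1:F, 5:T. ✓
Satisfying worlds: {5, 7}.
So ◇◇□(¬p ∨ ¬q) fails at the other 1 world.

1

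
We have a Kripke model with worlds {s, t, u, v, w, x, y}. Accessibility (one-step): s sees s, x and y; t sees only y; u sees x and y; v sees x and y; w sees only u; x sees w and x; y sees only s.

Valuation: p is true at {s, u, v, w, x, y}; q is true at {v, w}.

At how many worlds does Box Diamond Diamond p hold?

7

s: successors {s, x, y}; Diamond Diamond p there: s:T, x:T, y:T. ✓
t: successors {y}; Diamond Diamond p there: y:T. ✓
u: successors {x, y}; Diamond Diamond p there: x:T, y:T. ✓
v: successors {x, y}; Diamond Diamond p there: x:T, y:T. ✓
w: successors {u}; Diamond Diamond p there: u:T. ✓
x: successors {w, x}; Diamond Diamond p there: w:T, x:T. ✓
y: successors {s}; Diamond Diamond p there: s:T. ✓
Satisfying worlds: {s, t, u, v, w, x, y}.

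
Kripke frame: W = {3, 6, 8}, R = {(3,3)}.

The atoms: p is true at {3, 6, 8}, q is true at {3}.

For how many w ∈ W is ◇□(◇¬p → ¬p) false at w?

2

3: successors {3}; □(◇¬p → ¬p) there: 3:T. ✓
6: no successors, so ◇□(◇¬p → ¬p) fails. ✗
8: no successors, so ◇□(◇¬p → ¬p) fails. ✗
Satisfying worlds: {3}.
So ◇□(◇¬p → ¬p) fails at the other 2 worlds.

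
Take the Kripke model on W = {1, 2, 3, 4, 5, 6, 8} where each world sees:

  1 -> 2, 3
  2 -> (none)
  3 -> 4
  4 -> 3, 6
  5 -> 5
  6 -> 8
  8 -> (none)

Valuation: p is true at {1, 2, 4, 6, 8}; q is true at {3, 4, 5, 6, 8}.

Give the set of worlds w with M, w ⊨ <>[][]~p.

1: successors {2, 3}; [][]~p there: 2:T, 3:F. ✓
2: no successors, so <>[][]~p fails. ✗
3: successors {4}; [][]~p there: 4:F. ✗
4: successors {3, 6}; [][]~p there: 3:F, 6:T. ✓
5: successors {5}; [][]~p there: 5:T. ✓
6: successors {8}; [][]~p there: 8:T. ✓
8: no successors, so <>[][]~p fails. ✗

{1, 4, 5, 6}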